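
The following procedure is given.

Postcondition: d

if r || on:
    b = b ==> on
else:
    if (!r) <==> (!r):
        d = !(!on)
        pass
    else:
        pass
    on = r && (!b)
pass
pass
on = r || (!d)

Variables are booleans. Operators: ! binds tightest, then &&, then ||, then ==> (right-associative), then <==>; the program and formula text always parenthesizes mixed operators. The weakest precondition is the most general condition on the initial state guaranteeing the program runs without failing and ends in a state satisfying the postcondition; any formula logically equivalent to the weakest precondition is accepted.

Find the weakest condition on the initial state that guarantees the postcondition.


Working backward. After the program, d must hold.
Before on := r || (!d): d
Before skip: d
Before skip: d
Then branch requires d; else branch requires on.
Before the if: ((r || on) ==> d) && ((!(r || on)) ==> on)
Answer: WP = ((r || on) ==> d) && ((!(r || on)) ==> on)


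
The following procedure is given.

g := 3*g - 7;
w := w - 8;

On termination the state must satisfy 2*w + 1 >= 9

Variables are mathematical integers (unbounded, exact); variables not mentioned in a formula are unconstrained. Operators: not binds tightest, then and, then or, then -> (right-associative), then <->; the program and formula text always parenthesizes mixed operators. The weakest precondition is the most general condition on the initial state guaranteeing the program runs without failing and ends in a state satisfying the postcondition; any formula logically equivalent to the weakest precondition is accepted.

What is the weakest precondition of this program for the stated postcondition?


Working backward. After the program, the postcondition 2*w + 1 >= 9 must hold; in canonical form it is 2*w >= 8.
Before w := w - 8: 2*w >= 24
Before g := 3*g - 7: 2*w >= 24
Answer: WP = 2*w >= 24


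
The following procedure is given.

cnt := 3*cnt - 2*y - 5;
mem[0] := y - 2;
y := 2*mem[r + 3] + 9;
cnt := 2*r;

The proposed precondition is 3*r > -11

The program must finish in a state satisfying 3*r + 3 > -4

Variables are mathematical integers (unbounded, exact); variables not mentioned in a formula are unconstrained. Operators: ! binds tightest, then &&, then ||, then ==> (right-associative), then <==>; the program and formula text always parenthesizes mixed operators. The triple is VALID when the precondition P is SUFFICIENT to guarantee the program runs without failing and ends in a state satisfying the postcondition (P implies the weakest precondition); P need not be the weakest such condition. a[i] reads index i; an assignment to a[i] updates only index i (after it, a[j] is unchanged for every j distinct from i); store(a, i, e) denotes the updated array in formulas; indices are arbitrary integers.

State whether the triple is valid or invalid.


Working backward. After the program, the postcondition 3*r + 3 > -4 must hold; in canonical form it is 3*r > -7.
Before cnt := 2*r: 3*r > -7
Before y := 2*mem[r + 3] + 9: 3*r > -7
Before mem[0] := y - 2: 3*r > -7
Before cnt := 3*cnt - 2*y - 5: 3*r > -7
The weakest precondition is 3*r > -7.
Check whether 3*r > -11 implies it.
Countermodel: at the initial state r = -3, the precondition holds but the weakest precondition fails.
Answer: invalid


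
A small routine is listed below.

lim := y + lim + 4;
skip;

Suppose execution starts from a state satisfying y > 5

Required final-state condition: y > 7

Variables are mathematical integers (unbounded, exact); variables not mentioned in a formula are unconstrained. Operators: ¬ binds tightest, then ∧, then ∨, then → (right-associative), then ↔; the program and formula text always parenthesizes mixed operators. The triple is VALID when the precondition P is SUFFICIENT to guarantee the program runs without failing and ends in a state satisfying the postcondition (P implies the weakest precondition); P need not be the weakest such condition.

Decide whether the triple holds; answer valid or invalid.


Working backward. After the program, y > 7 must hold.
Before skip: y > 7
Before lim := y + lim + 4: y > 7
The weakest precondition is y > 7.
Check whether y > 5 implies it.
Countermodel: at the initial state y = 6, the precondition holds but the weakest precondition fails.
Answer: invalid


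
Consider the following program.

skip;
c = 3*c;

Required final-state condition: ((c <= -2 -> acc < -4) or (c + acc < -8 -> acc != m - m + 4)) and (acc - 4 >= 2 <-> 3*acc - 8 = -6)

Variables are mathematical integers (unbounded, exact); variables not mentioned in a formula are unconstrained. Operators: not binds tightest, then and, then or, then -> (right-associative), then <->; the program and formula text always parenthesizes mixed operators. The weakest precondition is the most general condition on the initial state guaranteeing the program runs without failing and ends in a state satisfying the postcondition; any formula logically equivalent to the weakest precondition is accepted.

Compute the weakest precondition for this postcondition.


Working backward. After the program, the postcondition ((c <= -2 -> acc < -4) or (c + acc < -8 -> acc != m - m + 4)) and (acc - 4 >= 2 <-> 3*acc - 8 = -6) must hold; in canonical form it is ((c <= -2 -> acc < -4) or (acc + c < -8 -> acc != 4)) and (acc >= 6 <-> 3*acc = 2).
Before c := 3*c: ((3*c <= -2 -> acc < -4) or (acc + 3*c < -8 -> acc != 4)) and (acc >= 6 <-> 3*acc = 2)
Before skip: ((3*c <= -2 -> acc < -4) or (acc + 3*c < -8 -> acc != 4)) and (acc >= 6 <-> 3*acc = 2)
Answer: WP = ((3*c <= -2 -> acc < -4) or (acc + 3*c < -8 -> acc != 4)) and (acc >= 6 <-> 3*acc = 2)


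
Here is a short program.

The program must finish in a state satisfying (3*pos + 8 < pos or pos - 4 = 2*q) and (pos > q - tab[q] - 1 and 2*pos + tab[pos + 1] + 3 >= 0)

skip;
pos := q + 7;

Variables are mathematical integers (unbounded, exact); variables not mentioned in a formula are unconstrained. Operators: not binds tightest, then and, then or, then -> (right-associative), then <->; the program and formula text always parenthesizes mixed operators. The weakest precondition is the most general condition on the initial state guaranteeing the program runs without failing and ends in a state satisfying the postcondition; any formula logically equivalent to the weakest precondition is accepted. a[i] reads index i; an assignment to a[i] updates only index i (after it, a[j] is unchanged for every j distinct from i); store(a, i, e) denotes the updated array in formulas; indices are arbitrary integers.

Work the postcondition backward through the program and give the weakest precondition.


Working backward. After the program, the postcondition (3*pos + 8 < pos or pos - 4 = 2*q) and (pos > q - tab[q] - 1 and 2*pos + tab[pos + 1] + 3 >= 0) must hold; in canonical form it is (2*pos < -8 or pos = 2*q + 4) and tab[q] + pos > q - 1 and tab[pos + 1] + 2*pos >= -3.
Before pos := q + 7: (2*q < -22 or q = 3) and tab[q] > -8 and tab[q + 8] + 2*q >= -17
Before skip: (2*q < -22 or q = 3) and tab[q] > -8 and tab[q + 8] + 2*q >= -17
Answer: WP = (2*q < -22 or q = 3) and tab[q] > -8 and tab[q + 8] + 2*q >= -17


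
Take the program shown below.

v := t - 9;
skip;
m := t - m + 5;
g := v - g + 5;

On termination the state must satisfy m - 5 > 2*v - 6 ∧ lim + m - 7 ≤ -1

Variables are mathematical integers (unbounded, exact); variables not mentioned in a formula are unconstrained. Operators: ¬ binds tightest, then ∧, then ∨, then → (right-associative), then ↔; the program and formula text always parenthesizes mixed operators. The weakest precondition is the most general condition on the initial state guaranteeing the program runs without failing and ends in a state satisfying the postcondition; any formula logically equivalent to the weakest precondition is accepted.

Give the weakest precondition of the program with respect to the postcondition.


Working backward. After the program, the postcondition m - 5 > 2*v - 6 ∧ lim + m - 7 ≤ -1 must hold; in canonical form it is m > 2*v - 1 ∧ lim + m ≤ 6.
Before g := v - g + 5: m > 2*v - 1 ∧ lim + m ≤ 6
Before m := t - m + 5: t > m + 2*v - 6 ∧ lim + t ≤ m + 1
Before skip: t > m + 2*v - 6 ∧ lim + t ≤ m + 1
Before v := t - 9: m + t < 24 ∧ lim + t ≤ m + 1
Answer: WP = m + t < 24 ∧ lim + t ≤ m + 1


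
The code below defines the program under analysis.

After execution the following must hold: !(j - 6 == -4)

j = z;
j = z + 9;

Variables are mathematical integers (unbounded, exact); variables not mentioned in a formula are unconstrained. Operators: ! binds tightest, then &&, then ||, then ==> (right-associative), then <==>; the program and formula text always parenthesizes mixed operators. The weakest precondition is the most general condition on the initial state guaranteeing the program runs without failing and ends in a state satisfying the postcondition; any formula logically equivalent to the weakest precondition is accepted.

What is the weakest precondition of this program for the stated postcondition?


Working backward. After the program, the postcondition !(j - 6 == -4) must hold; in canonical form it is !(j == 2).
Before j := z + 9: !(z == -7)
Before j := z: !(z == -7)
Answer: WP = !(z == -7)


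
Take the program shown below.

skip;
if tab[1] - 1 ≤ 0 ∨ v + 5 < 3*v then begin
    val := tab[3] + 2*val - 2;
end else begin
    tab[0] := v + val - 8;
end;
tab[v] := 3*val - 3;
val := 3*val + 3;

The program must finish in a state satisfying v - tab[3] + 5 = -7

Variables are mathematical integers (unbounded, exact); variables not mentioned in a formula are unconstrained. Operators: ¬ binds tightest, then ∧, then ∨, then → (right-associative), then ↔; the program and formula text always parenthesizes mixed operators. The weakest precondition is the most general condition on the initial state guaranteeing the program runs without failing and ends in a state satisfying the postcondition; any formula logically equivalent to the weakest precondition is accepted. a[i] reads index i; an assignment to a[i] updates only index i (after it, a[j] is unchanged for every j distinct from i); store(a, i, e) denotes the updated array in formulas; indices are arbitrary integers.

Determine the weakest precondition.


Working backward. After the program, the postcondition v - tab[3] + 5 = -7 must hold; in canonical form it is v = tab[3] - 12.
Before val := 3*val + 3: v = tab[3] - 12
Before tab[v] := 3*val - 3: v = store(tab, v, 3*val - 3)[3] - 12
Then branch requires v = store(tab, v, 3*tab[3] + 6*val - 9)[3] - 12; else branch requires v = store(store(tab, 0, v + val - 8), v, 3*val - 3)[3] - 12.
Before the if: ((tab[1] ≤ 1 ∨ 2*v > 5) → v = store(tab, v, 3*tab[3] + 6*val - 9)[3] - 12) ∧ ((¬(tab[1] ≤ 1 ∨ 2*v > 5)) → v = store(store(tab, 0, v + val - 8), v, 3*val - 3)[3] - 12)
Before skip: ((tab[1] ≤ 1 ∨ 2*v > 5) → v = store(tab, v, 3*tab[3] + 6*val - 9)[3] - 12) ∧ ((¬(tab[1] ≤ 1 ∨ 2*v > 5)) → v = store(store(tab, 0, v + val - 8), v, 3*val - 3)[3] - 12)
Answer: WP = ((tab[1] ≤ 1 ∨ 2*v > 5) → v = store(tab, v, 3*tab[3] + 6*val - 9)[3] - 12) ∧ ((¬(tab[1] ≤ 1 ∨ 2*v > 5)) → v = store(store(tab, 0, v + val - 8), v, 3*val - 3)[3] - 12)


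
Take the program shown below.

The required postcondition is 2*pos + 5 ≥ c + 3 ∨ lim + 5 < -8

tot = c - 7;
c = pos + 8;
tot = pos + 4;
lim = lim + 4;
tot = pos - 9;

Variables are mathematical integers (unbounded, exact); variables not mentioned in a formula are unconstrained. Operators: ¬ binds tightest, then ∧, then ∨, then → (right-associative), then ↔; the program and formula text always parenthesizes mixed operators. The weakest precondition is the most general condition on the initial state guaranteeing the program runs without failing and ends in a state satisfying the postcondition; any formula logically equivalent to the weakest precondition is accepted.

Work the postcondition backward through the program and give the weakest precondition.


Working backward. After the program, the postcondition 2*pos + 5 ≥ c + 3 ∨ lim + 5 < -8 must hold; in canonical form it is 2*pos ≥ c - 2 ∨ lim < -13.
Before tot := pos - 9: 2*pos ≥ c - 2 ∨ lim < -13
Before lim := lim + 4: 2*pos ≥ c - 2 ∨ lim < -17
Before tot := pos + 4: 2*pos ≥ c - 2 ∨ lim < -17
Before c := pos + 8: pos ≥ 6 ∨ lim < -17
Before tot := c - 7: pos ≥ 6 ∨ lim < -17
Answer: WP = pos ≥ 6 ∨ lim < -17


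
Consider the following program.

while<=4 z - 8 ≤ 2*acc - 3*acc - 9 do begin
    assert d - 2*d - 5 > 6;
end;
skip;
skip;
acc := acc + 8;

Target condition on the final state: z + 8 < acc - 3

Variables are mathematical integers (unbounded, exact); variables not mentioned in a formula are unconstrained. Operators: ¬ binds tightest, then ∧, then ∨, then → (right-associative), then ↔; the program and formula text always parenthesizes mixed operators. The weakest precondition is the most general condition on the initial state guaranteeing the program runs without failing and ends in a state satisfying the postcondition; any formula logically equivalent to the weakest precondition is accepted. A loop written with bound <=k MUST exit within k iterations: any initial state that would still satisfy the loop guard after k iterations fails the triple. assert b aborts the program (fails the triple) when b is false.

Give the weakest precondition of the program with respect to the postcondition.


Working backward. After the program, the postcondition z + 8 < acc - 3 must hold; in canonical form it is z < acc - 11.
Before acc := acc + 8: z < acc - 3
Before skip: z < acc - 3
Before skip: z < acc - 3
Before the loop (bound <=4), unroll the exhaustion recursion (WP_0 = exit-now case; WP_j = one more guarded iteration, up to j = 4):
  WP_0: (¬(acc + z ≤ -1)) ∧ z < acc - 3
  WP_1: (acc + z ≤ -1 → (d < -11 ∧ (¬(acc + z ≤ -1)) ∧ z < acc - 3)) ∧ ((¬(acc + z ≤ -1)) → z < acc - 3)
  WP_2: (acc + z ≤ -1 → (d < -11 ∧ (acc + z ≤ -1 → (d < -11 ∧ (¬(acc + z ≤ -1)) ∧ z < acc - 3)) ∧ ((¬(acc + z ≤ -1)) → z < acc - 3))) ∧ ((¬(acc + z ≤ -1)) → z < acc - 3)
  WP_3: (acc + z ≤ -1 → (d < -11 ∧ (acc + z ≤ -1 → (d < -11 ∧ (acc + z ≤ -1 → (d < -11 ∧ (¬(acc + z ≤ -1)) ∧ z < acc - 3)) ∧ ((¬(acc + z ≤ -1)) → z < acc - 3))) ∧ ((¬(acc + z ≤ -1)) → z < acc - 3))) ∧ ((¬(acc + z ≤ -1)) → z < acc - 3)
  WP_4: (acc + z ≤ -1 → (d < -11 ∧ (acc + z ≤ -1 → (d < -11 ∧ (acc + z ≤ -1 → (d < -11 ∧ (acc + z ≤ -1 → (d < -11 ∧ (¬(acc + z ≤ -1)) ∧ z < acc - 3)) ∧ ((¬(acc + z ≤ -1)) → z < acc - 3))) ∧ ((¬(acc + z ≤ -1)) → z < acc - 3))) ∧ ((¬(acc + z ≤ -1)) → z < acc - 3))) ∧ ((¬(acc + z ≤ -1)) → z < acc - 3)
So before the loop: (acc + z ≤ -1 → (d < -11 ∧ (acc + z ≤ -1 → (d < -11 ∧ (acc + z ≤ -1 → (d < -11 ∧ (acc + z ≤ -1 → (d < -11 ∧ (¬(acc + z ≤ -1)) ∧ z < acc - 3)) ∧ ((¬(acc + z ≤ -1)) → z < acc - 3))) ∧ ((¬(acc + z ≤ -1)) → z < acc - 3))) ∧ ((¬(acc + z ≤ -1)) → z < acc - 3))) ∧ ((¬(acc + z ≤ -1)) → z < acc - 3)
Answer: WP = (acc + z ≤ -1 → (d < -11 ∧ (acc + z ≤ -1 → (d < -11 ∧ (acc + z ≤ -1 → (d < -11 ∧ (acc + z ≤ -1 → (d < -11 ∧ (¬(acc + z ≤ -1)) ∧ z < acc - 3)) ∧ ((¬(acc + z ≤ -1)) → z < acc - 3))) ∧ ((¬(acc + z ≤ -1)) → z < acc - 3))) ∧ ((¬(acc + z ≤ -1)) → z < acc - 3))) ∧ ((¬(acc + z ≤ -1)) → z < acc - 3)


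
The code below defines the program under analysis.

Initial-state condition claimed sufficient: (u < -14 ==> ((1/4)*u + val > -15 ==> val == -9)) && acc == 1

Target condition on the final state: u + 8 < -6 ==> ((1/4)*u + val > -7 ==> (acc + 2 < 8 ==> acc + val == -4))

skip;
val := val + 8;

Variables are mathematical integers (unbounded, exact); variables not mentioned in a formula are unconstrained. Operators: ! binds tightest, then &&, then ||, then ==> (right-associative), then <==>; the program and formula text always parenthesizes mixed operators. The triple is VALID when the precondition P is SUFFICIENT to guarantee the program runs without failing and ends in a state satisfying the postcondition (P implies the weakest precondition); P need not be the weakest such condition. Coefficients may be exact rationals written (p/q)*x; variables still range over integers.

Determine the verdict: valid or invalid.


Working backward. After the program, the postcondition u + 8 < -6 ==> ((1/4)*u + val > -7 ==> (acc + 2 < 8 ==> acc + val == -4)) must hold; in canonical form it is u < -14 ==> ((1/4)*u + val > -7 ==> (acc < 6 ==> acc + val == -4)).
Before val := val + 8: u < -14 ==> ((1/4)*u + val > -15 ==> (acc < 6 ==> acc + val == -12))
Before skip: u < -14 ==> ((1/4)*u + val > -15 ==> (acc < 6 ==> acc + val == -12))
The weakest precondition is u < -14 ==> ((1/4)*u + val > -15 ==> (acc < 6 ==> acc + val == -12)).
Check whether (u < -14 ==> ((1/4)*u + val > -15 ==> val == -9)) && acc == 1 implies it.
Countermodel: at the initial state acc = 1, u = -23, val = -9, the precondition holds but the weakest precondition fails.
Answer: invalid


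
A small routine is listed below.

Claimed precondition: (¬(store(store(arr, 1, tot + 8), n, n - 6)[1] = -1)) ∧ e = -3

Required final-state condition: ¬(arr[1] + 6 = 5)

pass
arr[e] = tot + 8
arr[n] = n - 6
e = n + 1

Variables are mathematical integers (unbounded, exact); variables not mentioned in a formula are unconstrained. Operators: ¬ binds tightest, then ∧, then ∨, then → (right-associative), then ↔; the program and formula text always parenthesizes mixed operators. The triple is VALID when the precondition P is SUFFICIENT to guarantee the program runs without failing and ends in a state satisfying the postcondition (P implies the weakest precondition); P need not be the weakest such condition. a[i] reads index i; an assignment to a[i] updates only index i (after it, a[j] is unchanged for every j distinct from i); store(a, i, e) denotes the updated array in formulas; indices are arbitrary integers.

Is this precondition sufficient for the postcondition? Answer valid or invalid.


Working backward. After the program, the postcondition ¬(arr[1] + 6 = 5) must hold; in canonical form it is ¬(arr[1] = -1).
Before e := n + 1: ¬(arr[1] = -1)
Before arr[n] := n - 6: ¬(store(arr, n, n - 6)[1] = -1)
Before arr[e] := tot + 8: ¬(store(store(arr, e, tot + 8), n, n - 6)[1] = -1)
Before skip: ¬(store(store(arr, e, tot + 8), n, n - 6)[1] = -1)
The weakest precondition is ¬(store(store(arr, e, tot + 8), n, n - 6)[1] = -1).
Check whether (¬(store(store(arr, 1, tot + 8), n, n - 6)[1] = -1)) ∧ e = -3 implies it.
Countermodel: at the initial state arr = {[-3] = -1, [1] = -1, [2] = -1, elsewhere -1}, e = -3, n = 2, tot = -5, the precondition holds but the weakest precondition fails.
Answer: invalid


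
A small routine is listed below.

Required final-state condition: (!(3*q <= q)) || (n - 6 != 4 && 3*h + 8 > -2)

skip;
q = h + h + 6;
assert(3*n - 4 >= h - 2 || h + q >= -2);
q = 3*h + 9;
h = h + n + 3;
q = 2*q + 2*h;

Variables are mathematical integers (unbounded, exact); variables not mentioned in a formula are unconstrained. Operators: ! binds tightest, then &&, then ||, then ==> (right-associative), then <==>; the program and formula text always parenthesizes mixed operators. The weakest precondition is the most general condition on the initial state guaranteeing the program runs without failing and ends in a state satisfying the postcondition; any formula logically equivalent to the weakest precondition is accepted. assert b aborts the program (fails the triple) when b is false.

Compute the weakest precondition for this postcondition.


Working backward. After the program, the postcondition (!(3*q <= q)) || (n - 6 != 4 && 3*h + 8 > -2) must hold; in canonical form it is (!(2*q <= 0)) || (n != 10 && 3*h > -10).
Before q := 2*q + 2*h: (!(4*h + 4*q <= 0)) || (n != 10 && 3*h > -10)
Before h := h + n + 3: (!(4*h + 4*n + 4*q <= -12)) || (n != 10 && 3*h + 3*n > -19)
Before q := 3*h + 9: (!(16*h + 4*n <= -48)) || (n != 10 && 3*h + 3*n > -19)
Before assert 3*n - 4 >= h - 2 || h + q >= -2: (3*n >= h + 2 || h + q >= -2) && ((!(16*h + 4*n <= -48)) || (n != 10 && 3*h + 3*n > -19))
Before q := h + h + 6: (3*n >= h + 2 || 3*h >= -8) && ((!(16*h + 4*n <= -48)) || (n != 10 && 3*h + 3*n > -19))
Before skip: (3*n >= h + 2 || 3*h >= -8) && ((!(16*h + 4*n <= -48)) || (n != 10 && 3*h + 3*n > -19))
Answer: WP = (3*n >= h + 2 || 3*h >= -8) && ((!(16*h + 4*n <= -48)) || (n != 10 && 3*h + 3*n > -19))


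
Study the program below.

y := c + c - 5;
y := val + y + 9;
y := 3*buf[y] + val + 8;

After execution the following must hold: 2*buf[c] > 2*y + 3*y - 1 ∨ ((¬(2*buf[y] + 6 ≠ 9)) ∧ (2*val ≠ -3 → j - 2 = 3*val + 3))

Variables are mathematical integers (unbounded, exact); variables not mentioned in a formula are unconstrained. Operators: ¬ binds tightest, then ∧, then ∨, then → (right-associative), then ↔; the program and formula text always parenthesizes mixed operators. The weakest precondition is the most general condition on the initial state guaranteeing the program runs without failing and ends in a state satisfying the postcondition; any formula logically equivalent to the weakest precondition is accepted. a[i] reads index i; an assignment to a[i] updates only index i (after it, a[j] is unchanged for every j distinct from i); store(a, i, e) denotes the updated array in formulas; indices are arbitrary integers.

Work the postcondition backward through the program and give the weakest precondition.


Working backward. After the program, the postcondition 2*buf[c] > 2*y + 3*y - 1 ∨ ((¬(2*buf[y] + 6 ≠ 9)) ∧ (2*val ≠ -3 → j - 2 = 3*val + 3)) must hold; in canonical form it is 2*buf[c] > 5*y - 1 ∨ ((¬(2*buf[y] ≠ 3)) ∧ (2*val ≠ -3 → j = 3*val + 5)).
Before y := 3*buf[y] + val + 8: 2*buf[c] > 15*buf[y] + 5*val + 39 ∨ ((¬(2*buf[3*buf[y] + val + 8] ≠ 3)) ∧ (2*val ≠ -3 → j = 3*val + 5))
Before y := val + y + 9: 2*buf[c] > 15*buf[val + y + 9] + 5*val + 39 ∨ ((¬(2*buf[3*buf[val + y + 9] + val + 8] ≠ 3)) ∧ (2*val ≠ -3 → j = 3*val + 5))
Before y := c + c - 5: 2*buf[c] > 15*buf[2*c + val + 4] + 5*val + 39 ∨ ((¬(2*buf[3*buf[2*c + val + 4] + val + 8] ≠ 3)) ∧ (2*val ≠ -3 → j = 3*val + 5))
Answer: WP = 2*buf[c] > 15*buf[2*c + val + 4] + 5*val + 39 ∨ ((¬(2*buf[3*buf[2*c + val + 4] + val + 8] ≠ 3)) ∧ (2*val ≠ -3 → j = 3*val + 5))


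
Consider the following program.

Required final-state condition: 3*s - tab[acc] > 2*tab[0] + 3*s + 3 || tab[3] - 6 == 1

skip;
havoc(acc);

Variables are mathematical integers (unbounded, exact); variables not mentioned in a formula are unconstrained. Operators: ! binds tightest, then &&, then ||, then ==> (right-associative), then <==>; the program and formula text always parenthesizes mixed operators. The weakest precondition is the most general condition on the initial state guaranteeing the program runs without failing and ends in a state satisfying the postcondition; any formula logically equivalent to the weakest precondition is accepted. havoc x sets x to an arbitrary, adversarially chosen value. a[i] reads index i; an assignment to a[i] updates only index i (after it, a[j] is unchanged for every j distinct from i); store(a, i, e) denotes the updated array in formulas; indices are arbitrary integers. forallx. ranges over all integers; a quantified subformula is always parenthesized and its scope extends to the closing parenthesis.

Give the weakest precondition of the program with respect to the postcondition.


Working backward. After the program, the postcondition 3*s - tab[acc] > 2*tab[0] + 3*s + 3 || tab[3] - 6 == 1 must hold; in canonical form it is 2*tab[0] + tab[acc] < -3 || tab[3] == 7.
Before havoc acc: forall acc_1. (2*tab[0] + tab[acc_1] < -3 || tab[3] == 7)
Before skip: forall acc_1. (2*tab[0] + tab[acc_1] < -3 || tab[3] == 7)
Answer: WP = forall acc_1. (2*tab[0] + tab[acc_1] < -3 || tab[3] == 7)


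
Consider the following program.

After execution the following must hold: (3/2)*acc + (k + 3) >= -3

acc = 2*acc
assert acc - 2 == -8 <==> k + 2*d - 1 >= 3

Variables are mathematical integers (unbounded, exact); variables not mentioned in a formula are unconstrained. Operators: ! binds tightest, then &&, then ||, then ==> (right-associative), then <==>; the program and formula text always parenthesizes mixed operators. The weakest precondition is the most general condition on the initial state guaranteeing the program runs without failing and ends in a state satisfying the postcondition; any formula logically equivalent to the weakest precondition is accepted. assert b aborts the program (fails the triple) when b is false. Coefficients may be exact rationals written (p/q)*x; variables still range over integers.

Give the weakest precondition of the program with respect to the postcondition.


Working backward. After the program, the postcondition (3/2)*acc + (k + 3) >= -3 must hold; in canonical form it is (3/2)*acc + k >= -6.
Before assert acc - 2 == -8 <==> k + 2*d - 1 >= 3: (acc == -6 <==> 2*d + k >= 4) && (3/2)*acc + k >= -6
Before acc := 2*acc: (2*acc == -6 <==> 2*d + k >= 4) && 3*acc + k >= -6
Answer: WP = (2*acc == -6 <==> 2*d + k >= 4) && 3*acc + k >= -6


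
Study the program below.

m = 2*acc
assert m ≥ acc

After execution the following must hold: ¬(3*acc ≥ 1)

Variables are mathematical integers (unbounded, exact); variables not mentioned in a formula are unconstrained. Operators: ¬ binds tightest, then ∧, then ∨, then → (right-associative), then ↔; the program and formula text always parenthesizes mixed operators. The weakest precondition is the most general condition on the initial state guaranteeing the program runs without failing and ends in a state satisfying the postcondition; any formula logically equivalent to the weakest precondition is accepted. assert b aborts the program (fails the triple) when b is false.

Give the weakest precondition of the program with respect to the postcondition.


Working backward. After the program, ¬(3*acc ≥ 1) must hold.
Before assert m ≥ acc: m ≥ acc ∧ (¬(3*acc ≥ 1))
Before m := 2*acc: acc ≥ 0 ∧ (¬(3*acc ≥ 1))
Answer: WP = acc ≥ 0 ∧ (¬(3*acc ≥ 1))


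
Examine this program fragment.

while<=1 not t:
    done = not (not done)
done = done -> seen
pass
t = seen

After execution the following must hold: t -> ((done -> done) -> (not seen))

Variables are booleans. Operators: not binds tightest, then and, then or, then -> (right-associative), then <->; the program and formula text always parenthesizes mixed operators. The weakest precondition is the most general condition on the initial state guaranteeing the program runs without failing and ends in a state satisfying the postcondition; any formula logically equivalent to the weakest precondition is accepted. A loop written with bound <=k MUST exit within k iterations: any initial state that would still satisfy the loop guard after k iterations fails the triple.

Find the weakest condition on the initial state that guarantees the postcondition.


Working backward. After the program, the postcondition t -> ((done -> done) -> (not seen)) must hold; in canonical form it is t -> (not seen).
Before t := seen: seen -> (not seen)
Before skip: seen -> (not seen)
Before done := done -> seen: seen -> (not seen)
Before the loop (bound <=1), unroll the exhaustion recursion (WP_0 = exit-now case; WP_j = one more guarded iteration, up to j = 1):
  WP_0: t and (seen -> (not seen))
  WP_1: ((not t) -> (t and (seen -> (not seen)))) and (t -> (seen -> (not seen)))
So before the loop: ((not t) -> (t and (seen -> (not seen)))) and (t -> (seen -> (not seen)))
Answer: WP = ((not t) -> (t and (seen -> (not seen)))) and (t -> (seen -> (not seen)))


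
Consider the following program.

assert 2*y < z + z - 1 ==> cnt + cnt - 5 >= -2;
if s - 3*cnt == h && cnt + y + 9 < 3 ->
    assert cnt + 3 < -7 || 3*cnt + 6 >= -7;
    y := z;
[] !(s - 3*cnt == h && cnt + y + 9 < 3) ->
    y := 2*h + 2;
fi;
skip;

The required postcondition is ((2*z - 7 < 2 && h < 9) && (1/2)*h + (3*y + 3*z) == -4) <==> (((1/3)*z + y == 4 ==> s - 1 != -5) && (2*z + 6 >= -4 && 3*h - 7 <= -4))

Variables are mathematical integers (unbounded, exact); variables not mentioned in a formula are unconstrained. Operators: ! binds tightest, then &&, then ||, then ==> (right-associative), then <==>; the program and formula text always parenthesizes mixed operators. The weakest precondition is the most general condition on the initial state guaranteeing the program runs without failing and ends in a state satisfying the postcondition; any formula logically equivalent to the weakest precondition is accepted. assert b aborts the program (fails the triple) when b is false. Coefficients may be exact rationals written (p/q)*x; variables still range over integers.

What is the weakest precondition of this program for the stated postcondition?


Working backward. After the program, the postcondition ((2*z - 7 < 2 && h < 9) && (1/2)*h + (3*y + 3*z) == -4) <==> (((1/3)*z + y == 4 ==> s - 1 != -5) && (2*z + 6 >= -4 && 3*h - 7 <= -4)) must hold; in canonical form it is (2*z < 9 && h < 9 && (1/2)*h + 3*y + 3*z == -4) <==> ((y + (1/3)*z == 4 ==> s != -4) && 2*z >= -10 && 3*h <= 3).
Before skip: (2*z < 9 && h < 9 && (1/2)*h + 3*y + 3*z == -4) <==> ((y + (1/3)*z == 4 ==> s != -4) && 2*z >= -10 && 3*h <= 3)
Then branch requires (cnt < -10 || 3*cnt >= -13) && ((2*z < 9 && h < 9 && (1/2)*h + 6*z == -4) <==> (((4/3)*z == 4 ==> s != -4) && 2*z >= -10 && 3*h <= 3)); else branch requires (2*z < 9 && h < 9 && (13/2)*h + 3*z == -10) <==> ((2*h + (1/3)*z == 2 ==> s != -4) && 2*z >= -10 && 3*h <= 3).
Before the if: ((s == 3*cnt + h && cnt + y < -6) ==> ((cnt < -10 || 3*cnt >= -13) && ((2*z < 9 && h < 9 && (1/2)*h + 6*z == -4) <==> (((4/3)*z == 4 ==> s != -4) && 2*z >= -10 && 3*h <= 3)))) && ((!(s == 3*cnt + h && cnt + y < -6)) ==> ((2*z < 9 && h < 9 && (13/2)*h + 3*z == -10) <==> ((2*h + (1/3)*z == 2 ==> s != -4) && 2*z >= -10 && 3*h <= 3)))
Before assert 2*y < z + z - 1 ==> cnt + cnt - 5 >= -2: (2*y < 2*z - 1 ==> 2*cnt >= 3) && ((s == 3*cnt + h && cnt + y < -6) ==> ((cnt < -10 || 3*cnt >= -13) && ((2*z < 9 && h < 9 && (1/2)*h + 6*z == -4) <==> (((4/3)*z == 4 ==> s != -4) && 2*z >= -10 && 3*h <= 3)))) && ((!(s == 3*cnt + h && cnt + y < -6)) ==> ((2*z < 9 && h < 9 && (13/2)*h + 3*z == -10) <==> ((2*h + (1/3)*z == 2 ==> s != -4) && 2*z >= -10 && 3*h <= 3)))
Answer: WP = (2*y < 2*z - 1 ==> 2*cnt >= 3) && ((s == 3*cnt + h && cnt + y < -6) ==> ((cnt < -10 || 3*cnt >= -13) && ((2*z < 9 && h < 9 && (1/2)*h + 6*z == -4) <==> (((4/3)*z == 4 ==> s != -4) && 2*z >= -10 && 3*h <= 3)))) && ((!(s == 3*cnt + h && cnt + y < -6)) ==> ((2*z < 9 && h < 9 && (13/2)*h + 3*z == -10) <==> ((2*h + (1/3)*z == 2 ==> s != -4) && 2*z >= -10 && 3*h <= 3)))


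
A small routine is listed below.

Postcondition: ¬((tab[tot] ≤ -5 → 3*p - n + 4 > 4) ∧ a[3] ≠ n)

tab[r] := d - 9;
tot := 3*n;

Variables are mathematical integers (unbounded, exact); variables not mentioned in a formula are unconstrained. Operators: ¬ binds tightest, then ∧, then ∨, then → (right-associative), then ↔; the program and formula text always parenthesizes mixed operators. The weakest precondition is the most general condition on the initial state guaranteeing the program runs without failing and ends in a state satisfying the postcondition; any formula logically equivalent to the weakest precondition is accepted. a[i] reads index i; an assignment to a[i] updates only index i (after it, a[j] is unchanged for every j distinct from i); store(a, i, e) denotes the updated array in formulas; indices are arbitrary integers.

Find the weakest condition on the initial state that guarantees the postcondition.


Working backward. After the program, the postcondition ¬((tab[tot] ≤ -5 → 3*p - n + 4 > 4) ∧ a[3] ≠ n) must hold; in canonical form it is ¬((tab[tot] ≤ -5 → 3*p > n) ∧ a[3] ≠ n).
Before tot := 3*n: ¬((tab[3*n] ≤ -5 → 3*p > n) ∧ a[3] ≠ n)
Before tab[r] := d - 9: ¬((store(tab, r, d - 9)[3*n] ≤ -5 → 3*p > n) ∧ a[3] ≠ n)
Answer: WP = ¬((store(tab, r, d - 9)[3*n] ≤ -5 → 3*p > n) ∧ a[3] ≠ n)


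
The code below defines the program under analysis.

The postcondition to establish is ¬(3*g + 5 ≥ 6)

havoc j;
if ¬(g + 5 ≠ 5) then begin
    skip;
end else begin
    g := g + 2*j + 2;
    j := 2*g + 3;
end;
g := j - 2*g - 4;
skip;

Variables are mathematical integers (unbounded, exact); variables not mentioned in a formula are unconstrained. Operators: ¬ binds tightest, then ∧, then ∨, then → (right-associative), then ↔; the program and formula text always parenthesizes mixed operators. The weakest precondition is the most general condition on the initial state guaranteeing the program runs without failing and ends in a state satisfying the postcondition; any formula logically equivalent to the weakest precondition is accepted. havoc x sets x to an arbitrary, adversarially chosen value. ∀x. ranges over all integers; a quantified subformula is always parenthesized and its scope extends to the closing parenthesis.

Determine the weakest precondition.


Working backward. After the program, the postcondition ¬(3*g + 5 ≥ 6) must hold; in canonical form it is ¬(3*g ≥ 1).
Before skip: ¬(3*g ≥ 1)
Before g := j - 2*g - 4: ¬(3*j ≥ 6*g + 13)
Then branch requires ¬(3*j ≥ 6*g + 13); else branch requires true.
Before the if: (¬(g ≠ 0)) → (¬(3*j ≥ 6*g + 13))
Before havoc j: ∀j_1. ((¬(g ≠ 0)) → (¬(3*j_1 ≥ 6*g + 13)))
Answer: WP = ∀j_1. ((¬(g ≠ 0)) → (¬(3*j_1 ≥ 6*g + 13)))


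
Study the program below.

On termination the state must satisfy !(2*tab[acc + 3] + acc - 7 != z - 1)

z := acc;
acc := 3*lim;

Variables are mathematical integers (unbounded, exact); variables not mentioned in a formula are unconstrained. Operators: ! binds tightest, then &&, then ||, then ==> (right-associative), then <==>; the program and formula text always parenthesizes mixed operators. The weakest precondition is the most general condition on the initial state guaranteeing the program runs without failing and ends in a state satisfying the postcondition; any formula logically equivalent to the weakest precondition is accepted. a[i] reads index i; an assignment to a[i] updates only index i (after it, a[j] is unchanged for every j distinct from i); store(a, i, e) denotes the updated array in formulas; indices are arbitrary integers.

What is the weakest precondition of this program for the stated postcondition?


Working backward. After the program, the postcondition !(2*tab[acc + 3] + acc - 7 != z - 1) must hold; in canonical form it is !(2*tab[acc + 3] + acc != z + 6).
Before acc := 3*lim: !(2*tab[3*lim + 3] + 3*lim != z + 6)
Before z := acc: !(2*tab[3*lim + 3] + 3*lim != acc + 6)
Answer: WP = !(2*tab[3*lim + 3] + 3*lim != acc + 6)


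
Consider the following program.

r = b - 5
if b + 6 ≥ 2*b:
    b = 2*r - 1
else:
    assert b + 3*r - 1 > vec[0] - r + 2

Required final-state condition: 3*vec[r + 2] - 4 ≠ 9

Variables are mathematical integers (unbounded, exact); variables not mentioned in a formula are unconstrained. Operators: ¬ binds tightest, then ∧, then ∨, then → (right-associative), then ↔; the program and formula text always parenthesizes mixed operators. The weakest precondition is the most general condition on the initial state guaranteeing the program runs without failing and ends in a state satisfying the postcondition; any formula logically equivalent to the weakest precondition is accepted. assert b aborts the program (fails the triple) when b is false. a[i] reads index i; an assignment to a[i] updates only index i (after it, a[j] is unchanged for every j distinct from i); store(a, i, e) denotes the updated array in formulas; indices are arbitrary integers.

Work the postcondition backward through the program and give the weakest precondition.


Working backward. After the program, the postcondition 3*vec[r + 2] - 4 ≠ 9 must hold; in canonical form it is 3*vec[r + 2] ≠ 13.
Then branch requires 3*vec[r + 2] ≠ 13; else branch requires b + 4*r > vec[0] + 3 ∧ 3*vec[r + 2] ≠ 13.
Before the if: (b ≤ 6 → 3*vec[r + 2] ≠ 13) ∧ ((¬(b ≤ 6)) → (b + 4*r > vec[0] + 3 ∧ 3*vec[r + 2] ≠ 13))
Before r := b - 5: (b ≤ 6 → 3*vec[b - 3] ≠ 13) ∧ ((¬(b ≤ 6)) → (5*b > vec[0] + 23 ∧ 3*vec[b - 3] ≠ 13))
Answer: WP = (b ≤ 6 → 3*vec[b - 3] ≠ 13) ∧ ((¬(b ≤ 6)) → (5*b > vec[0] + 23 ∧ 3*vec[b - 3] ≠ 13))


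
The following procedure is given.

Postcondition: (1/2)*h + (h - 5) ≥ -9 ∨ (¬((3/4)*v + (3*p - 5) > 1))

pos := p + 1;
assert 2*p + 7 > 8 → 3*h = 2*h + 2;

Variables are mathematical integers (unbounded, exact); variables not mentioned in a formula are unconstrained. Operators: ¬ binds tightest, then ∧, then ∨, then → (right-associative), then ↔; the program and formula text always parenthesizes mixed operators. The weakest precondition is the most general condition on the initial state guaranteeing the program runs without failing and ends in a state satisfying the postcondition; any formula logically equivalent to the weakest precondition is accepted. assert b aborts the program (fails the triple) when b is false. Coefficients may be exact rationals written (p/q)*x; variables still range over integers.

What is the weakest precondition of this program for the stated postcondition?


Working backward. After the program, the postcondition (1/2)*h + (h - 5) ≥ -9 ∨ (¬((3/4)*v + (3*p - 5) > 1)) must hold; in canonical form it is (3/2)*h ≥ -4 ∨ (¬(3*p + (3/4)*v > 6)).
Before assert 2*p + 7 > 8 → 3*h = 2*h + 2: (2*p > 1 → h = 2) ∧ ((3/2)*h ≥ -4 ∨ (¬(3*p + (3/4)*v > 6)))
Before pos := p + 1: (2*p > 1 → h = 2) ∧ ((3/2)*h ≥ -4 ∨ (¬(3*p + (3/4)*v > 6)))
Answer: WP = (2*p > 1 → h = 2) ∧ ((3/2)*h ≥ -4 ∨ (¬(3*p + (3/4)*v > 6)))


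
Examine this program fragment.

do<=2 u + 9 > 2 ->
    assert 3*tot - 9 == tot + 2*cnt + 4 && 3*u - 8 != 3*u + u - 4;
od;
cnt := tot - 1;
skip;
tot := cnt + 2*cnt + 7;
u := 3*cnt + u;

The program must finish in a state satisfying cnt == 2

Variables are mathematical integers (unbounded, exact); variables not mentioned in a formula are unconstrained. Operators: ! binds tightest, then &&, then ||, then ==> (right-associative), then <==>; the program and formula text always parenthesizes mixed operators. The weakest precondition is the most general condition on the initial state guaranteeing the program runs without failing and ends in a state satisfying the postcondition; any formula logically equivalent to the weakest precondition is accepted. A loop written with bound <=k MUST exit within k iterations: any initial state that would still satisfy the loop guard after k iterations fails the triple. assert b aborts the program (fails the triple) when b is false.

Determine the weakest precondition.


Working backward. After the program, cnt == 2 must hold.
Before u := 3*cnt + u: cnt == 2
Before tot := cnt + 2*cnt + 7: cnt == 2
Before skip: cnt == 2
Before cnt := tot - 1: tot == 3
Before the loop (bound <=2), unroll the exhaustion recursion (WP_0 = exit-now case; WP_j = one more guarded iteration, up to j = 2):
  WP_0: (!(u > -7)) && tot == 3
  WP_1: (u > -7 ==> (2*tot == 2*cnt + 13 && u != -4 && (!(u > -7)) && tot == 3)) && ((!(u > -7)) ==> tot == 3)
  WP_2: (u > -7 ==> (2*tot == 2*cnt + 13 && u != -4 && (u > -7 ==> (2*tot == 2*cnt + 13 && u != -4 && (!(u > -7)) && tot == 3)) && ((!(u > -7)) ==> tot == 3))) && ((!(u > -7)) ==> tot == 3)
So before the loop: (u > -7 ==> (2*tot == 2*cnt + 13 && u != -4 && (u > -7 ==> (2*tot == 2*cnt + 13 && u != -4 && (!(u > -7)) && tot == 3)) && ((!(u > -7)) ==> tot == 3))) && ((!(u > -7)) ==> tot == 3)
Answer: WP = (u > -7 ==> (2*tot == 2*cnt + 13 && u != -4 && (u > -7 ==> (2*tot == 2*cnt + 13 && u != -4 && (!(u > -7)) && tot == 3)) && ((!(u > -7)) ==> tot == 3))) && ((!(u > -7)) ==> tot == 3)


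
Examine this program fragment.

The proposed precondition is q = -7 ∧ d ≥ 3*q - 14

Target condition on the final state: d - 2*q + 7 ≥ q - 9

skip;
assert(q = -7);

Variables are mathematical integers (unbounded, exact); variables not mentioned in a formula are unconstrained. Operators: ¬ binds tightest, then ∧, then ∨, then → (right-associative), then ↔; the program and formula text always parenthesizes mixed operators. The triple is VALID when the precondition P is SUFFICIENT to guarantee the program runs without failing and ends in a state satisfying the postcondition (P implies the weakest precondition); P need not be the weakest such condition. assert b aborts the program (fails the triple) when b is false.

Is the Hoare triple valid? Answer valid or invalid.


Working backward. After the program, the postcondition d - 2*q + 7 ≥ q - 9 must hold; in canonical form it is d ≥ 3*q - 16.
Before assert q = -7: q = -7 ∧ d ≥ 3*q - 16
Before skip: q = -7 ∧ d ≥ 3*q - 16
The weakest precondition is q = -7 ∧ d ≥ 3*q - 16.
Check whether q = -7 ∧ d ≥ 3*q - 14 implies it.
Every state satisfying the precondition satisfies the weakest precondition: the implication holds.
Answer: valid
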